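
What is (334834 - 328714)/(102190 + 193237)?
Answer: 6120/295427 ≈ 0.020716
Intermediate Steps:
(334834 - 328714)/(102190 + 193237) = 6120/295427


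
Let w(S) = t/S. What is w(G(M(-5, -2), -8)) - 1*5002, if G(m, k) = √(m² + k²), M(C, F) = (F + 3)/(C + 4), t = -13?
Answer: -5002 - √65/5 ≈ -5003.6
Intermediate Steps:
M(C, F) = (3 + F)/(4 + C)
G(m, k) = √(k² + m²)
w(S) = -13/S
w(G(M(-5, -2), -8)) - 1*5002 = -13/√((-8)² + ((3 - 2)/(4 - 5))²) - 1*5002 = -13/√(64 + (1/(-1))²) - 5002 = -13/√(64 + (-1*1)²) - 5002 = -13/√(64 + (-1)²) - 5002 = -13/√(64 + 1) - 5002 = -13*√65/65 - 5002 = -√65/5 - 5002 = -5002 - √65/5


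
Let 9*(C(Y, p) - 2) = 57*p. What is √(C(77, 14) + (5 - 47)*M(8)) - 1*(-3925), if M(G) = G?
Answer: 3925 + 4*I*√138/3 ≈ 3925.0 + 15.663*I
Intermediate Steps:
C(Y, p) = 2 + 19*p/3 (C(Y, p) = 2 + (57*p)/9 = 2 + 19*p/3)
√(C(77, 14) + (5 - 47)*M(8)) - 1*(-3925) = √((2 + (19/3)*14) + (5 - 47)*8) - 1*(-3925) = √((2 + 266/3) - 42*8) + 3925 = √(272/3 - 336) + 3925 = √(-736/3) + 3925 = 4*I*√138/3 + 3925 = 3925 + 4*I*√138/3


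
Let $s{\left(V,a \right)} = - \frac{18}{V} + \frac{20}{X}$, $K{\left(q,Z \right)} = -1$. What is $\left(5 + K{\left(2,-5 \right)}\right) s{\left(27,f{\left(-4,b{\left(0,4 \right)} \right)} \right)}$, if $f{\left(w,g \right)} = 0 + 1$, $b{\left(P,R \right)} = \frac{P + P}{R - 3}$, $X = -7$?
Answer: $- \frac{296}{21} \approx -14.095$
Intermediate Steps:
$b{\left(P,R \right)} = \frac{2 P}{-3 + R}$
$f{\left(w,g \right)} = 1$
$s{\left(V,a \right)} = - \frac{20}{7} - \frac{18}{V}$ ($s{\left(V,a \right)} = - \frac{18}{V} + \frac{20}{-7} = - \frac{18}{V} + 20 \left(- \frac{1}{7}\right) = - \frac{18}{V} - \frac{20}{7} = - \frac{20}{7} - \frac{18}{V}$)
$\left(5 + K{\left(2,-5 \right)}\right) s{\left(27,f{\left(-4,b{\left(0,4 \right)} \right)} \right)} = \left(5 - 1\right) \left(- \frac{20}{7} - \frac{18}{27}\right) = 4 \left(- \frac{20}{7} - \frac{2}{3}\right) = 4 \left(- \frac{74}{21}\right) = - \frac{296}{21}$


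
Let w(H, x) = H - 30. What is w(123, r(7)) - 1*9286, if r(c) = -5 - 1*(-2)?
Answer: -9193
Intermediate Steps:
r(c) = -3 (r(c) = -5 + 2 = -3)
w(H, x) = -30 + H
w(123, r(7)) - 1*9286 = (-30 + 123) - 1*9286 = 93 - 9286 = -9193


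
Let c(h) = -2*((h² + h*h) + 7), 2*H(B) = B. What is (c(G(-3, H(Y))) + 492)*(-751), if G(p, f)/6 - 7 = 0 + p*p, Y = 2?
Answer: 27325886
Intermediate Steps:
H(B) = B/2
G(p, f) = 42 + 6*p² (G(p, f) = 42 + 6*(0 + p*p) = 42 + 6*(0 + p²) = 42 + 6*p²)
c(h) = -14 - 4*h² (c(h) = -2*((h² + h²) + 7) = -2*(2*h² + 7) = -2*(7 + 2*h²) = -14 - 4*h²)
(c(G(-3, H(Y))) + 492)*(-751) = ((-14 - 4*(42 + 6*(-3)²)²) + 492)*(-751) = ((-14 - 4*(42 + 6*9)²) + 492)*(-751) = ((-14 - 4*(42 + 54)²) + 492)*(-751) = ((-14 - 4*96²) + 492)*(-751) = ((-14 - 4*9216) + 492)*(-751) = ((-14 - 36864) + 492)*(-751) = (-36878 + 492)*(-751) = -36386*(-751) = 27325886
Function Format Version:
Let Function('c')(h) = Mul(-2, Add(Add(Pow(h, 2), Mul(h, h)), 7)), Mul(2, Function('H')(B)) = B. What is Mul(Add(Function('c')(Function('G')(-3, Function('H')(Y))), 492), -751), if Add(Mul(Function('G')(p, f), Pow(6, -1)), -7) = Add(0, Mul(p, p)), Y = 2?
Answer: 27325886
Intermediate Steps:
Function('H')(B) = Mul(Rational(1, 2), B)
Function('G')(p, f) = Add(42, Mul(6, Pow(p, 2))) (Function('G')(p, f) = Add(42, Mul(6, Add(0, Mul(p, p)))) = Add(42, Mul(6, Add(0, Pow(p, 2)))) = Add(42, Mul(6, Pow(p, 2))))
Function('c')(h) = Add(-14, Mul(-4, Pow(h, 2))) (Function('c')(h) = Mul(-2, Add(Add(Pow(h, 2), Pow(h, 2)), 7)) = Mul(-2, Add(Mul(2, Pow(h, 2)), 7)) = Mul(-2, Add(7, Mul(2, Pow(h, 2)))) = Add(-14, Mul(-4, Pow(h, 2))))
Mul(Add(Function('c')(Function('G')(-3, Function('H')(Y))), 492), -751) = Mul(Add(Add(-14, Mul(-4, Pow(Add(42, Mul(6, Pow(-3, 2))), 2))), 492), -751) = Mul(Add(Add(-14, Mul(-4, Pow(Add(42, Mul(6, 9)), 2))), 492), -751) = Mul(Add(Add(-14, Mul(-4, Pow(Add(42, 54), 2))), 492), -751) = Mul(Add(Add(-14, Mul(-4, Pow(96, 2))), 492), -751) = Mul(Add(Add(-14, Mul(-4, 9216)), 492), -751) = Mul(Add(Add(-14, -36864), 492), -751) = Mul(Add(-36878, 492), -751) = Mul(-36386, -751) = 27325886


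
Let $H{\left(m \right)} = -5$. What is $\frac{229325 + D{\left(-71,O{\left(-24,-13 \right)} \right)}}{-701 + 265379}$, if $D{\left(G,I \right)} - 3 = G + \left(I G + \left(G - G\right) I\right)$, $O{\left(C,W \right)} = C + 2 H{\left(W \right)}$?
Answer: $\frac{231671}{264678} \approx 0.87529$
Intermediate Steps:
$O{\left(C,W \right)} = -10 + C$ ($O{\left(C,W \right)} = C + 2 \left(-5\right) = C - 10 = -10 + C$)
$D{\left(G,I \right)} = 3 + G + G I$ ($D{\left(G,I \right)} = 3 + \left(G + \left(I G + \left(G - G\right) I\right)\right) = 3 + \left(G + \left(G I + 0 I\right)\right) = 3 + \left(G + \left(G I + 0\right)\right) = 3 + \left(G + G I\right) = 3 + G + G I$)
$\frac{229325 + D{\left(-71,O{\left(-24,-13 \right)} \right)}}{-701 + 265379} = \frac{229325 - \left(68 + 71 \left(-10 - 24\right)\right)}{-701 + 265379} = \frac{229325 - -2346}{264678} = \left(229325 + \left(3 - 71 + 2414\right)\right) \frac{1}{264678} = \left(229325 + 2346\right) \frac{1}{264678} = 231671 \cdot \frac{1}{264678} = \frac{231671}{264678}$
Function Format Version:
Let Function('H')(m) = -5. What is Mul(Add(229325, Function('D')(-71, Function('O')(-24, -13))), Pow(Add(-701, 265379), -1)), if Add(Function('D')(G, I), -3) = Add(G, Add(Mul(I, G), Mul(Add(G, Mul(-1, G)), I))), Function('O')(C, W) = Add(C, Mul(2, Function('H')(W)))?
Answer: Rational(231671, 264678) ≈ 0.87529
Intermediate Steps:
Function('O')(C, W) = Add(-10, C) (Function('O')(C, W) = Add(C, Mul(2, -5)) = Add(C, -10) = Add(-10, C))
Function('D')(G, I) = Add(3, G, Mul(G, I)) (Function('D')(G, I) = Add(3, Add(G, Add(Mul(I, G), Mul(Add(G, Mul(-1, G)), I)))) = Add(3, Add(G, Add(Mul(G, I), Mul(0, I)))) = Add(3, Add(G, Add(Mul(G, I), 0))) = Add(3, Add(G, Mul(G, I))) = Add(3, G, Mul(G, I)))
Mul(Add(229325, Function('D')(-71, Function('O')(-24, -13))), Pow(Add(-701, 265379), -1)) = Mul(Add(229325, Add(3, -71, Mul(-71, Add(-10, -24)))), Pow(Add(-701, 265379), -1)) = Mul(Add(229325, Add(3, -71, Mul(-71, -34))), Pow(264678, -1)) = Mul(Add(229325, Add(3, -71, 2414)), Rational(1, 264678)) = Mul(Add(229325, 2346), Rational(1, 264678)) = Mul(231671, Rational(1, 264678)) = Rational(231671, 264678)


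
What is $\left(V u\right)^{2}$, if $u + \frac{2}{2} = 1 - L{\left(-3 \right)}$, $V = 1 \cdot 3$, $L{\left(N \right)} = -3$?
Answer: $81$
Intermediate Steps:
$V = 3$
$u = 3$ ($u = -1 + \left(1 - -3\right) = -1 + \left(1 + 3\right) = -1 + 4 = 3$)
$\left(V u\right)^{2} = \left(3 \cdot 3\right)^{2} = 9^{2} = 81$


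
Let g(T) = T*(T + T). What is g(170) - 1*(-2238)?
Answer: 60038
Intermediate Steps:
g(T) = 2*T² (g(T) = T*(2*T) = 2*T²)
g(170) - 1*(-2238) = 2*170² - 1*(-2238) = 2*28900 + 2238 = 57800 + 2238 = 60038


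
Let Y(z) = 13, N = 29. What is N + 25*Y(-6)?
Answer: 354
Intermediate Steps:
N + 25*Y(-6) = 29 + 25*13 = 29 + 325 = 354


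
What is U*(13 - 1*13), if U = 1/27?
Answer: 0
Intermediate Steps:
U = 1/27 ≈ 0.037037
U*(13 - 1*13) = (13 - 1*13)/27 = (13 - 13)/27 = (1/27)*0 = 0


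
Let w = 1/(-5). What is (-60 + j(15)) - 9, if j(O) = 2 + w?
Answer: -336/5 ≈ -67.200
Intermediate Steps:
w = -1/5 ≈ -0.20000
j(O) = 9/5 (j(O) = 2 - 1/5 = 9/5)
(-60 + j(15)) - 9 = (-60 + 9/5) - 9 = -291/5 - 9 = -336/5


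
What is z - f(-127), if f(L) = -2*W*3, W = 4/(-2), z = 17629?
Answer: 17617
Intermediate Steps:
W = -2 (W = 4*(-½) = -2)
f(L) = 12 (f(L) = -2*(-2)*3 = 4*3 = 12)
z - f(-127) = 17629 - 1*12 = 17629 - 12 = 17617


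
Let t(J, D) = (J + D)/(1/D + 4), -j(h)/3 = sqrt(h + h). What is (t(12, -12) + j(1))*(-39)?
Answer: 117*sqrt(2) ≈ 165.46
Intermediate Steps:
j(h) = -3*sqrt(2)*sqrt(h) (j(h) = -3*sqrt(h + h) = -3*sqrt(2)*sqrt(h))
t(J, D) = (D + J)/(4 + 1/D)
(t(12, -12) + j(1))*(-39) = (-12*(-12 + 12)/(1 + 4*(-12)) - 3*sqrt(2)*sqrt(1))*(-39) = (-12*0/(1 - 48) - 3*sqrt(2)*1)*(-39) = (-12*0/(-47) - 3*sqrt(2))*(-39) = (-12*(-1/47)*0 - 3*sqrt(2))*(-39) = (0 - 3*sqrt(2))*(-39) = -3*sqrt(2)*(-39) = 117*sqrt(2)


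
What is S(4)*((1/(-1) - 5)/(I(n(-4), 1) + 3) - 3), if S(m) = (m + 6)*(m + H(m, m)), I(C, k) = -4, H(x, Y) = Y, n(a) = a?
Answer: 240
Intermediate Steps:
S(m) = 2*m*(6 + m) (S(m) = (m + 6)*(m + m) = (6 + m)*(2*m) = 2*m*(6 + m))
S(4)*((1/(-1) - 5)/(I(n(-4), 1) + 3) - 3) = (2*4*(6 + 4))*((1/(-1) - 5)/(-4 + 3) - 3) = (2*4*10)*((1*(-1) - 5)/(-1) - 3) = 80*((-1 - 5)*(-1) - 3) = 80*(-6*(-1) - 3) = 80*(6 - 3) = 80*3 = 240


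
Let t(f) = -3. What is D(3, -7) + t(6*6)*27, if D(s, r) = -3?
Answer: -84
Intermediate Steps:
D(3, -7) + t(6*6)*27 = -3 - 3*27 = -3 - 81 = -84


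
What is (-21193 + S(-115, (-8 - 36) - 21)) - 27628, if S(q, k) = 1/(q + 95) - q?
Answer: -974121/20 ≈ -48706.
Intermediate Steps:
S(q, k) = 1/(95 + q) - q
(-21193 + S(-115, (-8 - 36) - 21)) - 27628 = (-21193 + (1 - 1*(-115)² - 95*(-115))/(95 - 115)) - 27628 = (-21193 + (1 - 1*13225 + 10925)/(-20)) - 27628 = (-21193 - (1 - 13225 + 10925)/20) - 27628 = (-21193 - 1/20*(-2299)) - 27628 = (-21193 + 2299/20) - 27628 = -421561/20 - 27628 = -974121/20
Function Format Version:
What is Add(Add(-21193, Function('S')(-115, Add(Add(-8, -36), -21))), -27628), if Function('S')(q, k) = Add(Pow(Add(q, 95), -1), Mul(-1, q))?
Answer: Rational(-974121, 20) ≈ -48706.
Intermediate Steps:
Function('S')(q, k) = Add(Pow(Add(95, q), -1), Mul(-1, q))
Add(Add(-21193, Function('S')(-115, Add(Add(-8, -36), -21))), -27628) = Add(Add(-21193, Mul(Pow(Add(95, -115), -1), Add(1, Mul(-1, Pow(-115, 2)), Mul(-95, -115)))), -27628) = Add(Add(-21193, Mul(Pow(-20, -1), Add(1, Mul(-1, 13225), 10925))), -27628) = Add(Add(-21193, Mul(Rational(-1, 20), Add(1, -13225, 10925))), -27628) = Add(Add(-21193, Mul(Rational(-1, 20), -2299)), -27628) = Add(Add(-21193, Rational(2299, 20)), -27628) = Add(Rational(-421561, 20), -27628) = Rational(-974121, 20)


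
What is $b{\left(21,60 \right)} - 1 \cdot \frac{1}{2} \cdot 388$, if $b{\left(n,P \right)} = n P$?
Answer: $1066$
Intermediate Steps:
$b{\left(n,P \right)} = P n$
$b{\left(21,60 \right)} - 1 \cdot \frac{1}{2} \cdot 388 = 60 \cdot 21 - 1 \cdot \frac{1}{2} \cdot 388 = 1260 - 1 \cdot \frac{1}{2} \cdot 388 = 1260 - \frac{1}{2} \cdot 388 = 1260 - 194 = 1066$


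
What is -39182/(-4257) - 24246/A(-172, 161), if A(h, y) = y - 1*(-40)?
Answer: -2889080/25929 ≈ -111.42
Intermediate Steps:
A(h, y) = 40 + y (A(h, y) = y + 40 = 40 + y)
-39182/(-4257) - 24246/A(-172, 161) = -39182/(-4257) - 24246/(40 + 161) = -39182*(-1/4257) - 24246/201 = 3562/387 - 24246*1/201 = 3562/387 - 8082/67 = -2889080/25929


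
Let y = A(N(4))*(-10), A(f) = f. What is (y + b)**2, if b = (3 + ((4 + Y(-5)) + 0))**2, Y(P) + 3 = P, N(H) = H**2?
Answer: 25281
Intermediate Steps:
Y(P) = -3 + P
b = 1 (b = (3 + ((4 + (-3 - 5)) + 0))**2 = (3 + ((4 - 8) + 0))**2 = (3 + (-4 + 0))**2 = (3 - 4)**2 = (-1)**2 = 1)
y = -160 (y = 4**2*(-10) = 16*(-10) = -160)
(y + b)**2 = (-160 + 1)**2 = (-159)**2 = 25281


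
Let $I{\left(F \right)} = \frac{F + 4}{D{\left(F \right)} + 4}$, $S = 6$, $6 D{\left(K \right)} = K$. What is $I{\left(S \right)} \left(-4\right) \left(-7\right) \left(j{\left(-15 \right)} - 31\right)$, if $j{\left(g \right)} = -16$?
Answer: $-2632$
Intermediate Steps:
$D{\left(K \right)} = \frac{K}{6}$
$I{\left(F \right)} = \frac{4 + F}{4 + \frac{F}{6}}$ ($I{\left(F \right)} = \frac{F + 4}{\frac{F}{6} + 4} = \frac{4 + F}{4 + \frac{F}{6}}$)
$I{\left(S \right)} \left(-4\right) \left(-7\right) \left(j{\left(-15 \right)} - 31\right) = \frac{6 \left(4 + 6\right)}{24 + 6} \left(-4\right) \left(-7\right) \left(-16 - 31\right) = 6 \cdot \frac{1}{30} \cdot 10 \left(-4\right) \left(-7\right) \left(-47\right) = 2 \left(-4\right) \left(-7\right) \left(-47\right) = \left(-8\right) \left(-7\right) \left(-47\right) = 56 \left(-47\right) = -2632$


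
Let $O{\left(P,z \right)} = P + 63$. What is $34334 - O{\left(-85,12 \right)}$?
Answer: $34356$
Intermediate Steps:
$O{\left(P,z \right)} = 63 + P$
$34334 - O{\left(-85,12 \right)} = 34334 - \left(63 - 85\right) = 34334 - -22 = 34334 + 22 = 34356$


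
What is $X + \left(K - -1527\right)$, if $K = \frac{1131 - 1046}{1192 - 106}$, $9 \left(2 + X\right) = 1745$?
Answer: $\frac{5600395}{3258} \approx 1719.0$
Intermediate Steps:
$X = \frac{1727}{9}$ ($X = -2 + \frac{1}{9} \cdot 1745 = -2 + \frac{1745}{9} = \frac{1727}{9} \approx 191.89$)
$K = \frac{85}{1086} \approx 0.078269$
$X + \left(K - -1527\right) = \frac{1727}{9} + \left(\frac{85}{1086} - -1527\right) = \frac{1727}{9} + \left(\frac{85}{1086} + 1527\right) = \frac{1727}{9} + \frac{1658407}{1086} = \frac{5600395}{3258}$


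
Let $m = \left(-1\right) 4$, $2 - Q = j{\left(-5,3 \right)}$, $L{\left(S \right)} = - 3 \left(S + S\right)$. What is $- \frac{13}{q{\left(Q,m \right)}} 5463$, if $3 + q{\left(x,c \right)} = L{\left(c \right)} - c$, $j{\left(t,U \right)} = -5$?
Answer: $- \frac{71019}{25} \approx -2840.8$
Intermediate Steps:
$L{\left(S \right)} = - 6 S$ ($L{\left(S \right)} = - 3 \cdot 2 S = - 6 S$)
$Q = 7$ ($Q = 2 - -5 = 2 + 5 = 7$)
$m = -4$
$q{\left(x,c \right)} = -3 - 7 c$
$- \frac{13}{q{\left(Q,m \right)}} 5463 = - \frac{13}{-3 - -28} \cdot 5463 = - \frac{13}{-3 + 28} \cdot 5463 = - \frac{13}{25} \cdot 5463 = \left(-13\right) \frac{1}{25} \cdot 5463 = \left(- \frac{13}{25}\right) 5463 = - \frac{71019}{25}$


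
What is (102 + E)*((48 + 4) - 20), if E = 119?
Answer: 7072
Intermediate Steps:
(102 + E)*((48 + 4) - 20) = (102 + 119)*((48 + 4) - 20) = 221*(52 - 20) = 221*32 = 7072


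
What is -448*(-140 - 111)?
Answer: 112448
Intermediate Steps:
-448*(-140 - 111) = -448*(-251) = 112448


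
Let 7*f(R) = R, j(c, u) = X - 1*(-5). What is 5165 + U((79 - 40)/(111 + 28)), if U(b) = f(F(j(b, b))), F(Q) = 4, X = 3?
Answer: 36159/7 ≈ 5165.6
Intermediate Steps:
j(c, u) = 8 (j(c, u) = 3 - 1*(-5) = 3 + 5 = 8)
f(R) = R/7
U(b) = 4/7 (U(b) = (⅐)*4 = 4/7)
5165 + U((79 - 40)/(111 + 28)) = 5165 + 4/7 = 36159/7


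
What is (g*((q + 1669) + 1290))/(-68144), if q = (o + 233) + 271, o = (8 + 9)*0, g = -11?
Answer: 38093/68144 ≈ 0.55901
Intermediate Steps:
o = 0 (o = 17*0 = 0)
q = 504 (q = (0 + 233) + 271 = 233 + 271 = 504)
(g*((q + 1669) + 1290))/(-68144) = -11*((504 + 1669) + 1290)/(-68144) = -11*(2173 + 1290)*(-1/68144) = -11*3463*(-1/68144) = -38093*(-1/68144) = 38093/68144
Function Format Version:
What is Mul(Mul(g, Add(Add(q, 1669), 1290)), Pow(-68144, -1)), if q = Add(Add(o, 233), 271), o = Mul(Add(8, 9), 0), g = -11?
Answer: Rational(38093, 68144) ≈ 0.55901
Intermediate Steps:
o = 0 (o = Mul(17, 0) = 0)
q = 504 (q = Add(Add(0, 233), 271) = Add(233, 271) = 504)
Mul(Mul(g, Add(Add(q, 1669), 1290)), Pow(-68144, -1)) = Mul(Mul(-11, Add(Add(504, 1669), 1290)), Pow(-68144, -1)) = Mul(Mul(-11, Add(2173, 1290)), Rational(-1, 68144)) = Mul(Mul(-11, 3463), Rational(-1, 68144)) = Mul(-38093, Rational(-1, 68144)) = Rational(38093, 68144)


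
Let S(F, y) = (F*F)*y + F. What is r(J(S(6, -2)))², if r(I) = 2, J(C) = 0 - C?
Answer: 4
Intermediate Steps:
S(F, y) = F + y*F² (S(F, y) = F²*y + F = y*F² + F = F + y*F²)
J(C) = -C
r(J(S(6, -2)))² = 2² = 4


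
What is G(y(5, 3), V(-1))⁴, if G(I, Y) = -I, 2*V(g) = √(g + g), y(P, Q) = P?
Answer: 625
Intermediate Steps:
V(g) = √2*√g/2 (V(g) = √(g + g)/2 = √(2*g)/2 = (√2*√g)/2 = √2*√g/2)
G(y(5, 3), V(-1))⁴ = (-1*5)⁴ = (-5)⁴ = 625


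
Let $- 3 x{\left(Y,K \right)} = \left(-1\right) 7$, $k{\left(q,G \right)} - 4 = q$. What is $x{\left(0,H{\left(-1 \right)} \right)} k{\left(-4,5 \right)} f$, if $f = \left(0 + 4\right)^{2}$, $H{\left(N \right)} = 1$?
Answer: $0$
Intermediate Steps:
$k{\left(q,G \right)} = 4 + q$
$x{\left(Y,K \right)} = \frac{7}{3}$ ($x{\left(Y,K \right)} = - \frac{\left(-1\right) 7}{3} = \left(- \frac{1}{3}\right) \left(-7\right) = \frac{7}{3}$)
$f = 16$ ($f = 4^{2} = 16$)
$x{\left(0,H{\left(-1 \right)} \right)} k{\left(-4,5 \right)} f = \frac{7 \left(4 - 4\right)}{3} \cdot 16 = \frac{7}{3} \cdot 0 \cdot 16 = 0 \cdot 16 = 0$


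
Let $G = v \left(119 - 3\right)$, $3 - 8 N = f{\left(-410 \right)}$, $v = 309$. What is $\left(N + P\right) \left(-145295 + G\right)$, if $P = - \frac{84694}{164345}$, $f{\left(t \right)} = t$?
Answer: $- \frac{7354771513783}{1314760} \approx -5.594 \cdot 10^{6}$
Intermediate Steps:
$N = \frac{413}{8}$ ($N = \frac{3}{8} - - \frac{205}{4} = \frac{3}{8} + \frac{205}{4} = \frac{413}{8} \approx 51.625$)
$P = - \frac{84694}{164345}$ ($P = \left(-84694\right) \frac{1}{164345} = - \frac{84694}{164345} \approx -0.51534$)
$G = 35844$ ($G = 309 \left(119 - 3\right) = 309 \cdot 116 = 35844$)
$\left(N + P\right) \left(-145295 + G\right) = \left(\frac{413}{8} - \frac{84694}{164345}\right) \left(-145295 + 35844\right) = \frac{67196933}{1314760} \left(-109451\right) = - \frac{7354771513783}{1314760}$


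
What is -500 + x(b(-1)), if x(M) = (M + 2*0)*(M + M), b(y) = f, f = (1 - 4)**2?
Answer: -338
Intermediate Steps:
f = 9 (f = (-3)**2 = 9)
b(y) = 9
x(M) = 2*M**2 (x(M) = (M + 0)*(2*M) = M*(2*M) = 2*M**2)
-500 + x(b(-1)) = -500 + 2*9**2 = -500 + 2*81 = -500 + 162 = -338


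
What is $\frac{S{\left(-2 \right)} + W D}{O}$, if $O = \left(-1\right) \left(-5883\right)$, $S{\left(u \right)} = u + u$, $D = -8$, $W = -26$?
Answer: $\frac{68}{1961} \approx 0.034676$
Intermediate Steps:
$S{\left(u \right)} = 2 u$
$O = 5883$
$\frac{S{\left(-2 \right)} + W D}{O} = \frac{2 \left(-2\right) - -208}{5883} = \left(-4 + 208\right) \frac{1}{5883} = 204 \cdot \frac{1}{5883} = \frac{68}{1961}$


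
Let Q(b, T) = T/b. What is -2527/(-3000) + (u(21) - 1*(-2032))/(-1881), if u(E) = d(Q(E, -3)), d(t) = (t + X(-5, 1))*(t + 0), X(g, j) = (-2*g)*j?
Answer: -21861979/92169000 ≈ -0.23719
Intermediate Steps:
X(g, j) = -2*g*j
d(t) = t*(10 + t) (d(t) = (t - 2*(-5)*1)*(t + 0) = (t + 10)*t = (10 + t)*t = t*(10 + t))
u(E) = -3*(10 - 3/E)/E (u(E) = (-3/E)*(10 - 3/E) = -3*(10 - 3/E)/E)
-2527/(-3000) + (u(21) - 1*(-2032))/(-1881) = -2527/(-3000) + (3*(3 - 10*21)/21**2 - 1*(-2032))/(-1881) = -2527*(-1/3000) + (3*(1/441)*(3 - 210) + 2032)*(-1/1881) = 2527/3000 + (3*(1/441)*(-207) + 2032)*(-1/1881) = 2527/3000 + (-69/49 + 2032)*(-1/1881) = 2527/3000 + (99499/49)*(-1/1881) = 2527/3000 - 99499/92169 = -21861979/92169000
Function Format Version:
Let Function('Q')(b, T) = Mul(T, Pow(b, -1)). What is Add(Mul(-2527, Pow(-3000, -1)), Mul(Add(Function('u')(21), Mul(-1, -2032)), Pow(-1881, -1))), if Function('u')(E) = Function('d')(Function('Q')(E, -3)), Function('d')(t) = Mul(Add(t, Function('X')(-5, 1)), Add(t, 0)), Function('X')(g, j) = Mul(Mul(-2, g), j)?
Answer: Rational(-21861979, 92169000) ≈ -0.23719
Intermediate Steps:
Function('X')(g, j) = Mul(-2, g, j)
Function('d')(t) = Mul(t, Add(10, t)) (Function('d')(t) = Mul(Add(t, Mul(-2, -5, 1)), Add(t, 0)) = Mul(Add(t, 10), t) = Mul(Add(10, t), t) = Mul(t, Add(10, t)))
Function('u')(E) = Mul(-3, Pow(E, -1), Add(10, Mul(-3, Pow(E, -1)))) (Function('u')(E) = Mul(Mul(-3, Pow(E, -1)), Add(10, Mul(-3, Pow(E, -1)))) = Mul(-3, Pow(E, -1), Add(10, Mul(-3, Pow(E, -1)))))
Add(Mul(-2527, Pow(-3000, -1)), Mul(Add(Function('u')(21), Mul(-1, -2032)), Pow(-1881, -1))) = Add(Mul(-2527, Pow(-3000, -1)), Mul(Add(Mul(3, Pow(21, -2), Add(3, Mul(-10, 21))), Mul(-1, -2032)), Pow(-1881, -1))) = Add(Mul(-2527, Rational(-1, 3000)), Mul(Add(Mul(3, Rational(1, 441), Add(3, -210)), 2032), Rational(-1, 1881))) = Add(Rational(2527, 3000), Mul(Add(Mul(3, Rational(1, 441), -207), 2032), Rational(-1, 1881))) = Add(Rational(2527, 3000), Mul(Add(Rational(-69, 49), 2032), Rational(-1, 1881))) = Add(Rational(2527, 3000), Mul(Rational(99499, 49), Rational(-1, 1881))) = Add(Rational(2527, 3000), Rational(-99499, 92169)) = Rational(-21861979, 92169000)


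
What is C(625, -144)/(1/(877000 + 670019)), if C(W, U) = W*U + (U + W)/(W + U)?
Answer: -139230162981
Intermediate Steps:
C(W, U) = 1 + U*W (C(W, U) = U*W + (U + W)/(U + W) = U*W + 1 = 1 + U*W)
C(625, -144)/(1/(877000 + 670019)) = (1 - 144*625)/(1/(877000 + 670019)) = (1 - 90000)/(1/1547019) = -89999/1/1547019 = -89999*1547019 = -139230162981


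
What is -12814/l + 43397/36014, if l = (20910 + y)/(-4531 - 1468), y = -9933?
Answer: 2768915261473/395325678 ≈ 7004.1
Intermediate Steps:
l = -10977/5999 (l = (20910 - 9933)/(-4531 - 1468) = 10977/(-5999) = 10977*(-1/5999) = -10977/5999 ≈ -1.8298)
-12814/l + 43397/36014 = -12814/(-10977/5999) + 43397/36014 = -12814*(-5999/10977) + 43397*(1/36014) = 76871186/10977 + 43397/36014 = 2768915261473/395325678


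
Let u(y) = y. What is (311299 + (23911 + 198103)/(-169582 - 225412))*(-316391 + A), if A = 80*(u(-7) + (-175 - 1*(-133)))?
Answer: -19692882868582356/197497 ≈ -9.9712e+10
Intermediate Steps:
A = -3920 (A = 80*(-7 + (-175 - 1*(-133))) = 80*(-7 + (-175 + 133)) = 80*(-7 - 42) = 80*(-49) = -3920)
(311299 + (23911 + 198103)/(-169582 - 225412))*(-316391 + A) = (311299 + (23911 + 198103)/(-169582 - 225412))*(-316391 - 3920) = (311299 + 222014/(-394994))*(-320311) = (311299 + 222014*(-1/394994))*(-320311) = (311299 - 111007/197497)*(-320311) = (61480507596/197497)*(-320311) = -19692882868582356/197497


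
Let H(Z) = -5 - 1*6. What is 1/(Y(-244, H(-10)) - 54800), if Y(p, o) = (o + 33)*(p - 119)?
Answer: -1/62786 ≈ -1.5927e-5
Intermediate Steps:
H(Z) = -11 (H(Z) = -5 - 6 = -11)
Y(p, o) = (-119 + p)*(33 + o) (Y(p, o) = (33 + o)*(-119 + p) = (-119 + p)*(33 + o))
1/(Y(-244, H(-10)) - 54800) = 1/((-3927 - 119*(-11) + 33*(-244) - 11*(-244)) - 54800) = 1/((-3927 + 1309 - 8052 + 2684) - 54800) = 1/(-7986 - 54800) = 1/(-62786) = -1/62786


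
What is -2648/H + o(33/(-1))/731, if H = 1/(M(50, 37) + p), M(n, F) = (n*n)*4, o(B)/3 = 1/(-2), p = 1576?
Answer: -44815048579/1462 ≈ -3.0653e+7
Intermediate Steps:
o(B) = -3/2 (o(B) = 3/(-2) = 3*(-1/2) = -3/2)
M(n, F) = 4*n**2 (M(n, F) = n**2*4 = 4*n**2)
H = 1/11576 (H = 1/(4*50**2 + 1576) = 1/(4*2500 + 1576) = 1/(10000 + 1576) = 1/11576 ≈ 8.6386e-5)
-2648/H + o(33/(-1))/731 = -2648/1/11576 - 3/2/731 = -2648*11576 - 3/2*1/731 = -30653248 - 3/1462 = -44815048579/1462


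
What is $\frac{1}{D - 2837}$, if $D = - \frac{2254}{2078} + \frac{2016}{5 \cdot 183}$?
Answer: $- \frac{316895}{898676642} \approx -0.00035262$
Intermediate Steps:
$D = \frac{354473}{316895}$ ($D = \left(-2254\right) \frac{1}{2078} + \frac{2016}{915} = - \frac{1127}{1039} + 2016 \cdot \frac{1}{915} = - \frac{1127}{1039} + \frac{672}{305} = \frac{354473}{316895} \approx 1.1186$)
$\frac{1}{D - 2837} = \frac{1}{\frac{354473}{316895} - 2837} = \frac{1}{- \frac{898676642}{316895}} = - \frac{316895}{898676642}$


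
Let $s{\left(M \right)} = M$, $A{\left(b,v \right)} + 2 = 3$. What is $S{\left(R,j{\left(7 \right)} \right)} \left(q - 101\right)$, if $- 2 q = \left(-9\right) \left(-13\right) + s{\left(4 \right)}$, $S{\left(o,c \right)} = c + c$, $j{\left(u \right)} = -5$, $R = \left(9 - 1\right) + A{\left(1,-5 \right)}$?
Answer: $1615$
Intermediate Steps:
$A{\left(b,v \right)} = 1$ ($A{\left(b,v \right)} = -2 + 3 = 1$)
$R = 9$ ($R = \left(9 - 1\right) + 1 = 8 + 1 = 9$)
$S{\left(o,c \right)} = 2 c$
$q = - \frac{121}{2}$ ($q = - \frac{\left(-9\right) \left(-13\right) + 4}{2} = - \frac{117 + 4}{2} = \left(- \frac{1}{2}\right) 121 = - \frac{121}{2} \approx -60.5$)
$S{\left(R,j{\left(7 \right)} \right)} \left(q - 101\right) = 2 \left(-5\right) \left(- \frac{121}{2} - 101\right) = \left(-10\right) \left(- \frac{323}{2}\right) = 1615$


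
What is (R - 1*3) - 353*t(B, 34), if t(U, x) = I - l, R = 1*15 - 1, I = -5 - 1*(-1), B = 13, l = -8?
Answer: -1401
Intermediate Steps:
I = -4 (I = -5 + 1 = -4)
R = 14 (R = 15 - 1 = 14)
t(U, x) = 4 (t(U, x) = -4 - 1*(-8) = -4 + 8 = 4)
(R - 1*3) - 353*t(B, 34) = (14 - 1*3) - 353*4 = (14 - 3) - 1412 = 11 - 1412 = -1401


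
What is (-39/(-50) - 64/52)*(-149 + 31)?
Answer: 17287/325 ≈ 53.191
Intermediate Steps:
(-39/(-50) - 64/52)*(-149 + 31) = (-39*(-1/50) - 64*1/52)*(-118) = (39/50 - 16/13)*(-118) = -293/650*(-118) = 17287/325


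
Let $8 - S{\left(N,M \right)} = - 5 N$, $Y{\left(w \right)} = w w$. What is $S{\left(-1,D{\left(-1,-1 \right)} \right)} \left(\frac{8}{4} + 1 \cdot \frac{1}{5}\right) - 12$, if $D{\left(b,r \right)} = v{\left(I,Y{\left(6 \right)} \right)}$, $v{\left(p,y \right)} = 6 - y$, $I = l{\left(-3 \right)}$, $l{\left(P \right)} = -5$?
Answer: $- \frac{27}{5} \approx -5.4$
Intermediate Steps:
$Y{\left(w \right)} = w^{2}$
$I = -5$
$D{\left(b,r \right)} = -30$ ($D{\left(b,r \right)} = 6 - 6^{2} = 6 - 36 = -30$)
$S{\left(N,M \right)} = 8 + 5 N$ ($S{\left(N,M \right)} = 8 - - 5 N = 8 + 5 N$)
$S{\left(-1,D{\left(-1,-1 \right)} \right)} \left(\frac{8}{4} + 1 \cdot \frac{1}{5}\right) - 12 = \left(8 + 5 \left(-1\right)\right) \left(\frac{8}{4} + 1 \cdot \frac{1}{5}\right) - 12 = \left(8 - 5\right) \left(8 \cdot \frac{1}{4} + 1 \cdot \frac{1}{5}\right) - 12 = 3 \left(2 + \frac{1}{5}\right) - 12 = 3 \cdot \frac{11}{5} - 12 = \frac{33}{5} - 12 = - \frac{27}{5}$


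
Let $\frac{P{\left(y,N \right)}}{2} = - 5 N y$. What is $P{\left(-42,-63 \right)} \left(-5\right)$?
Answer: $132300$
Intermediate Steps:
$P{\left(y,N \right)} = - 10 N y$ ($P{\left(y,N \right)} = 2 - 5 N y = 2 \left(- 5 N y\right) = - 10 N y$)
$P{\left(-42,-63 \right)} \left(-5\right) = \left(-10\right) \left(-63\right) \left(-42\right) \left(-5\right) = \left(-26460\right) \left(-5\right) = 132300$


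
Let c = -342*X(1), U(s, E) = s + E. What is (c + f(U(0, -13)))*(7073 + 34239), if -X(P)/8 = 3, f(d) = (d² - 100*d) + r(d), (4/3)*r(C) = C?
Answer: 399373432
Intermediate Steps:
r(C) = 3*C/4
U(s, E) = E + s
f(d) = d² - 397*d/4 (f(d) = (d² - 100*d) + 3*d/4 = d² - 397*d/4)
X(P) = -24 (X(P) = -8*3 = -24)
c = 8208 (c = -342*(-24) = 8208)
(c + f(U(0, -13)))*(7073 + 34239) = (8208 + (-13 + 0)*(-397 + 4*(-13 + 0))/4)*(7073 + 34239) = (8208 + (¼)*(-13)*(-397 + 4*(-13)))*41312 = (8208 + (¼)*(-13)*(-397 - 52))*41312 = (8208 + (¼)*(-13)*(-449))*41312 = (8208 + 5837/4)*41312 = (38669/4)*41312 = 399373432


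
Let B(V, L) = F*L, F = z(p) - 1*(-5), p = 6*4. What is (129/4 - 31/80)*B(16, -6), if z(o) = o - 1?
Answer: -53529/10 ≈ -5352.9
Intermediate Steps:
p = 24
z(o) = -1 + o
F = 28 (F = (-1 + 24) - 1*(-5) = 23 + 5 = 28)
B(V, L) = 28*L
(129/4 - 31/80)*B(16, -6) = (129/4 - 31/80)*(28*(-6)) = (129*(1/4) - 31*1/80)*(-168) = (129/4 - 31/80)*(-168) = (2549/80)*(-168) = -53529/10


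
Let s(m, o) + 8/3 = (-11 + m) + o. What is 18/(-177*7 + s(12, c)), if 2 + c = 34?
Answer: -27/1813 ≈ -0.014892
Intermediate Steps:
c = 32 (c = -2 + 34 = 32)
s(m, o) = -41/3 + m + o (s(m, o) = -8/3 + ((-11 + m) + o) = -8/3 + (-11 + m + o) = -41/3 + m + o)
18/(-177*7 + s(12, c)) = 18/(-177*7 + (-41/3 + 12 + 32)) = 18/(-1239 + 91/3) = 18/(-3626/3) = -3/3626*18 = -27/1813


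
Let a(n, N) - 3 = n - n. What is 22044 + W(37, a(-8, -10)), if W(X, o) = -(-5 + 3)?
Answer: 22046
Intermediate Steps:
a(n, N) = 3 (a(n, N) = 3 + (n - n) = 3 + 0 = 3)
W(X, o) = 2 (W(X, o) = -1*(-2) = 2)
22044 + W(37, a(-8, -10)) = 22044 + 2 = 22046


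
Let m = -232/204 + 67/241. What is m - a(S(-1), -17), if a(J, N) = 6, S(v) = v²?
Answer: -84307/12291 ≈ -6.8592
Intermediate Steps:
m = -10561/12291 (m = -232*1/204 + 67*(1/241) = -58/51 + 67/241 = -10561/12291 ≈ -0.85925)
m - a(S(-1), -17) = -10561/12291 - 1*6 = -10561/12291 - 6 = -84307/12291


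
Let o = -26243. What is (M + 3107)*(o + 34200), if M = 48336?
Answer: 409331951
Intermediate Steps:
(M + 3107)*(o + 34200) = (48336 + 3107)*(-26243 + 34200) = 51443*7957 = 409331951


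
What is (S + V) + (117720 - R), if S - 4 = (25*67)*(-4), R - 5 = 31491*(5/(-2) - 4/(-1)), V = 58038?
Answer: 243641/2 ≈ 1.2182e+5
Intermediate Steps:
R = 94483/2 (R = 5 + 31491*(5/(-2) - 4/(-1)) = 5 + 31491*(5*(-½) - 4*(-1)) = 5 + 31491*(-5/2 + 4) = 5 + 31491*(3/2) = 5 + 94473/2 = 94483/2 ≈ 47242.)
S = -6696 (S = 4 + (25*67)*(-4) = 4 + 1675*(-4) = 4 - 6700 = -6696)
(S + V) + (117720 - R) = (-6696 + 58038) + (117720 - 1*94483/2) = 51342 + (117720 - 94483/2) = 51342 + 140957/2 = 243641/2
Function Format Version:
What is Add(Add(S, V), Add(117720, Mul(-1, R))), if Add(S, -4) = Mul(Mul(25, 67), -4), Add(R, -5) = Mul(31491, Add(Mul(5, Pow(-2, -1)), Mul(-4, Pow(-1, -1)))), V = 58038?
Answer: Rational(243641, 2) ≈ 1.2182e+5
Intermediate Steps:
R = Rational(94483, 2) (R = Add(5, Mul(31491, Add(Mul(5, Pow(-2, -1)), Mul(-4, Pow(-1, -1))))) = Add(5, Mul(31491, Add(Mul(5, Rational(-1, 2)), Mul(-4, -1)))) = Add(5, Mul(31491, Add(Rational(-5, 2), 4))) = Add(5, Mul(31491, Rational(3, 2))) = Add(5, Rational(94473, 2)) = Rational(94483, 2) ≈ 47242.)
S = -6696 (S = Add(4, Mul(Mul(25, 67), -4)) = Add(4, Mul(1675, -4)) = Add(4, -6700) = -6696)
Add(Add(S, V), Add(117720, Mul(-1, R))) = Add(Add(-6696, 58038), Add(117720, Mul(-1, Rational(94483, 2)))) = Add(51342, Add(117720, Rational(-94483, 2))) = Add(51342, Rational(140957, 2)) = Rational(243641, 2)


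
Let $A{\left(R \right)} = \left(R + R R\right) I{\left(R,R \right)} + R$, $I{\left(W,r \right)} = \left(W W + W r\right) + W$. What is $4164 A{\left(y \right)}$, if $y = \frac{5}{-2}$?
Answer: $145740$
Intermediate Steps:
$I{\left(W,r \right)} = W + W^{2} + W r$ ($I{\left(W,r \right)} = \left(W^{2} + W r\right) + W = W + W^{2} + W r$)
$y = - \frac{5}{2}$ ($y = 5 \left(- \frac{1}{2}\right) = - \frac{5}{2} \approx -2.5$)
$A{\left(R \right)} = R + R \left(1 + 2 R\right) \left(R + R^{2}\right)$ ($A{\left(R \right)} = \left(R + R R\right) R \left(1 + R + R\right) + R = \left(R + R^{2}\right) R \left(1 + 2 R\right) + R = R \left(1 + 2 R\right) \left(R + R^{2}\right) + R = R + R \left(1 + 2 R\right) \left(R + R^{2}\right)$)
$4164 A{\left(y \right)} = 4164 \left(- \frac{5 \left(1 - \frac{5}{2} + 2 \left(- \frac{5}{2}\right)^{3} + 3 \left(- \frac{5}{2}\right)^{2}\right)}{2}\right) = 4164 \left(- \frac{5 \left(1 - \frac{5}{2} + 2 \left(- \frac{125}{8}\right) + 3 \cdot \frac{25}{4}\right)}{2}\right) = 4164 \left(- \frac{5 \left(1 - \frac{5}{2} - \frac{125}{4} + \frac{75}{4}\right)}{2}\right) = 4164 \left(\left(- \frac{5}{2}\right) \left(-14\right)\right) = 4164 \cdot 35 = 145740$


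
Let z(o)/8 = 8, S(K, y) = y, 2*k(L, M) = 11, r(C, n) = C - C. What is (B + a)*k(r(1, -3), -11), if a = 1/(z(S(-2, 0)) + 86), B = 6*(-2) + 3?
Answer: -14839/300 ≈ -49.463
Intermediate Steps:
r(C, n) = 0
k(L, M) = 11/2 (k(L, M) = (½)*11 = 11/2)
B = -9 (B = -12 + 3 = -9)
z(o) = 64 (z(o) = 8*8 = 64)
a = 1/150 (a = 1/(64 + 86) = 1/150 ≈ 0.0066667)
(B + a)*k(r(1, -3), -11) = (-9 + 1/150)*(11/2) = -1349/150*11/2 = -14839/300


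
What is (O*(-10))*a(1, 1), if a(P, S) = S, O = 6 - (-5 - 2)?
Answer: -130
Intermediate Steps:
O = 13 (O = 6 - 1*(-7) = 6 + 7 = 13)
(O*(-10))*a(1, 1) = (13*(-10))*1 = -130*1 = -130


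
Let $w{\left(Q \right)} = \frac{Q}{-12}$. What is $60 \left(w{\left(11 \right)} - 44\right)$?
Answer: $-2695$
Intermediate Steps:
$w{\left(Q \right)} = - \frac{Q}{12}$ ($w{\left(Q \right)} = Q \left(- \frac{1}{12}\right) = - \frac{Q}{12}$)
$60 \left(w{\left(11 \right)} - 44\right) = 60 \left(\left(- \frac{1}{12}\right) 11 - 44\right) = 60 \left(- \frac{11}{12} - 44\right) = 60 \left(- \frac{539}{12}\right) = -2695$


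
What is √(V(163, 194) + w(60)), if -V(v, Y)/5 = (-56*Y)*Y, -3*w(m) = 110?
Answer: √94842390/3 ≈ 3246.2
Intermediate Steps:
w(m) = -110/3 (w(m) = -⅓*110 = -110/3)
V(v, Y) = 280*Y² (V(v, Y) = -5*(-56*Y)*Y = -(-280)*Y² = 280*Y²)
√(V(163, 194) + w(60)) = √(280*194² - 110/3) = √(280*37636 - 110/3) = √(10538080 - 110/3) = √(31614130/3) = √94842390/3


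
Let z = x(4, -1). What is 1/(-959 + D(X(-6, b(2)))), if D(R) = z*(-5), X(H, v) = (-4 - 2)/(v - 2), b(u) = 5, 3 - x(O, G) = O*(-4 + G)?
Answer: -1/1074 ≈ -0.00093110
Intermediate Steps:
x(O, G) = 3 - O*(-4 + G)
z = 23 (z = 3 + 4*4 - 1*(-1)*4 = 3 + 16 + 4 = 23)
X(H, v) = -6/(-2 + v)
D(R) = -115 (D(R) = 23*(-5) = -115)
1/(-959 + D(X(-6, b(2)))) = 1/(-959 - 115) = 1/(-1074) = -1/1074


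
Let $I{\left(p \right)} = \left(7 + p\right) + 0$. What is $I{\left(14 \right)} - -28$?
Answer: $49$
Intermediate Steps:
$I{\left(p \right)} = 7 + p$
$I{\left(14 \right)} - -28 = \left(7 + 14\right) - -28 = 21 + 28 = 49$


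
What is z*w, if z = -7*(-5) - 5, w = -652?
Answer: -19560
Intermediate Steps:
z = 30 (z = 35 - 5 = 30)
z*w = 30*(-652) = -19560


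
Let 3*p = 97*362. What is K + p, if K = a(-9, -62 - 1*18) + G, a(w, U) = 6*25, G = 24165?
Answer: 108059/3 ≈ 36020.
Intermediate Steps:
p = 35114/3 (p = (97*362)/3 = (⅓)*35114 = 35114/3 ≈ 11705.)
a(w, U) = 150
K = 24315 (K = 150 + 24165 = 24315)
K + p = 24315 + 35114/3 = 108059/3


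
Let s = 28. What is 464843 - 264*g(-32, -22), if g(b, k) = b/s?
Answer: 3256013/7 ≈ 4.6514e+5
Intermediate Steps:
g(b, k) = b/28
464843 - 264*g(-32, -22) = 464843 - 264*(1/28)*(-32) = 464843 - 264*(-8)/7 = 464843 - 1*(-2112/7) = 464843 + 2112/7 = 3256013/7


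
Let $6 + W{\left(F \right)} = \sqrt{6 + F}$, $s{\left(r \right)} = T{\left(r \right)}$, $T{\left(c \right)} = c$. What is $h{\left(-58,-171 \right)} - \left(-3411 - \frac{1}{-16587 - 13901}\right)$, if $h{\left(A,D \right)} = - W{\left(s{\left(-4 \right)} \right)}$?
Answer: $\frac{104177495}{30488} - \sqrt{2} \approx 3415.6$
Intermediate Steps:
$s{\left(r \right)} = r$
$W{\left(F \right)} = -6 + \sqrt{6 + F}$
$h{\left(A,D \right)} = 6 - \sqrt{2}$ ($h{\left(A,D \right)} = - (-6 + \sqrt{6 - 4}) = - (-6 + \sqrt{2}) = 6 - \sqrt{2}$)
$h{\left(-58,-171 \right)} - \left(-3411 - \frac{1}{-16587 - 13901}\right) = \left(6 - \sqrt{2}\right) - \left(-3411 - \frac{1}{-16587 - 13901}\right) = \left(6 - \sqrt{2}\right) - \left(-3411 - \frac{1}{-30488}\right) = \left(6 - \sqrt{2}\right) - \left(-3411 - - \frac{1}{30488}\right) = \left(6 - \sqrt{2}\right) - \left(-3411 + \frac{1}{30488}\right) = \left(6 - \sqrt{2}\right) - - \frac{103994567}{30488} = \left(6 - \sqrt{2}\right) + \frac{103994567}{30488} = \frac{104177495}{30488} - \sqrt{2}$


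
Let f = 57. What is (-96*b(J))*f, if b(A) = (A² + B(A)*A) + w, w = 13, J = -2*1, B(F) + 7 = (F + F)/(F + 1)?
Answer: -125856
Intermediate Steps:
B(F) = -7 + 2*F/(1 + F) (B(F) = -7 + (F + F)/(F + 1) = -7 + (2*F)/(1 + F) = -7 + 2*F/(1 + F))
J = -2
b(A) = 13 + A² + A*(-7 - 5*A)/(1 + A) (b(A) = (A² + ((-7 - 5*A)/(1 + A))*A) + 13 = (A² + A*(-7 - 5*A)/(1 + A)) + 13 = 13 + A² + A*(-7 - 5*A)/(1 + A))
(-96*b(J))*f = -96*(13 + (-2)³ - 4*(-2)² + 6*(-2))/(1 - 2)*57 = -96*(13 - 8 - 4*4 - 12)/(-1)*57 = -(-96)*(13 - 8 - 16 - 12)*57 = -(-96)*(-23)*57 = -96*23*57 = -2208*57 = -125856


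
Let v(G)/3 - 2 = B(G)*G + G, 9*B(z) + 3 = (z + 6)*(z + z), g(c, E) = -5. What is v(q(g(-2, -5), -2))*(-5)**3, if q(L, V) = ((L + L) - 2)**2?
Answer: -259236750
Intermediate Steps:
B(z) = -1/3 + 2*z*(6 + z)/9 (B(z) = -1/3 + ((z + 6)*(z + z))/9 = -1/3 + ((6 + z)*(2*z))/9 = -1/3 + (2*z*(6 + z))/9 = -1/3 + 2*z*(6 + z)/9)
q(L, V) = (-2 + 2*L)**2 (q(L, V) = (2*L - 2)**2 = (-2 + 2*L)**2)
v(G) = 6 + 3*G + 3*G*(-1/3 + 2*G**2/9 + 4*G/3) (v(G) = 6 + 3*((-1/3 + 2*G**2/9 + 4*G/3)*G + G) = 6 + 3*(G*(-1/3 + 2*G**2/9 + 4*G/3) + G) = 6 + 3*(G + G*(-1/3 + 2*G**2/9 + 4*G/3)) = 6 + (3*G + 3*G*(-1/3 + 2*G**2/9 + 4*G/3)) = 6 + 3*G + 3*G*(-1/3 + 2*G**2/9 + 4*G/3))
v(q(g(-2, -5), -2))*(-5)**3 = (6 + 2*(4*(-1 - 5)**2) + 4*(4*(-1 - 5)**2)**2 + 2*(4*(-1 - 5)**2)**3/3)*(-5)**3 = (6 + 2*(4*(-6)**2) + 4*(4*(-6)**2)**2 + 2*(4*(-6)**2)**3/3)*(-125) = (6 + 2*(4*36) + 4*(4*36)**2 + 2*(4*36)**3/3)*(-125) = (6 + 2*144 + 4*144**2 + (2/3)*144**3)*(-125) = (6 + 288 + 4*20736 + (2/3)*2985984)*(-125) = (6 + 288 + 82944 + 1990656)*(-125) = 2073894*(-125) = -259236750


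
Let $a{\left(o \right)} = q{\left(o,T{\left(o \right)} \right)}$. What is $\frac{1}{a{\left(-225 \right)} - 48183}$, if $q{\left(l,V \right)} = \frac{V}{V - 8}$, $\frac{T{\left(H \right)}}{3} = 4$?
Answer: $- \frac{1}{48180} \approx -2.0756 \cdot 10^{-5}$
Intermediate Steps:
$T{\left(H \right)} = 12$ ($T{\left(H \right)} = 3 \cdot 4 = 12$)
$q{\left(l,V \right)} = \frac{V}{-8 + V}$
$a{\left(o \right)} = 3$ ($a{\left(o \right)} = \frac{12}{-8 + 12} = \frac{12}{4} = 12 \cdot \frac{1}{4} = 3$)
$\frac{1}{a{\left(-225 \right)} - 48183} = \frac{1}{3 - 48183} = \frac{1}{-48180} = - \frac{1}{48180}$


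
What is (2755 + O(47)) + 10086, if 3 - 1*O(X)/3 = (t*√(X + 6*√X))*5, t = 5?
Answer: 12850 - 75*√(47 + 6*√47) ≈ 12146.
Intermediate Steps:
O(X) = 9 - 75*√(X + 6*√X) (O(X) = 9 - 3*5*√(X + 6*√X)*5 = 9 - 75*√(X + 6*√X))
(2755 + O(47)) + 10086 = (2755 + (9 - 75*√(47 + 6*√47))) + 10086 = (2764 - 75*√(47 + 6*√47)) + 10086 = 12850 - 75*√(47 + 6*√47)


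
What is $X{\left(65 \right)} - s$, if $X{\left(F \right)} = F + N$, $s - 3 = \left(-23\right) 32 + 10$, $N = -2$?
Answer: $786$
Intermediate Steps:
$s = -723$ ($s = 3 + \left(\left(-23\right) 32 + 10\right) = 3 + \left(-736 + 10\right) = 3 - 726 = -723$)
$X{\left(F \right)} = -2 + F$ ($X{\left(F \right)} = F - 2 = -2 + F$)
$X{\left(65 \right)} - s = \left(-2 + 65\right) - -723 = 63 + 723 = 786$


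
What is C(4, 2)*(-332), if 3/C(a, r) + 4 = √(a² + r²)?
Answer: -996 - 498*√5 ≈ -2109.6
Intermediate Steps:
C(a, r) = 3/(-4 + √(a² + r²))
C(4, 2)*(-332) = (3/(-4 + √(4² + 2²)))*(-332) = (3/(-4 + √(16 + 4)))*(-332) = (3/(-4 + √20))*(-332) = (3/(-4 + 2*√5))*(-332) = -996/(-4 + 2*√5)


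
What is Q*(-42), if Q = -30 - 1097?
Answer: 47334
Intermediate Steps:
Q = -1127
Q*(-42) = -1127*(-42) = 47334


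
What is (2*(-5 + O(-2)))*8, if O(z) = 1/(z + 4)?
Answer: -72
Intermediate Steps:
O(z) = 1/(4 + z)
(2*(-5 + O(-2)))*8 = (2*(-5 + 1/(4 - 2)))*8 = (2*(-5 + 1/2))*8 = (2*(-5 + ½))*8 = (2*(-9/2))*8 = -9*8 = -72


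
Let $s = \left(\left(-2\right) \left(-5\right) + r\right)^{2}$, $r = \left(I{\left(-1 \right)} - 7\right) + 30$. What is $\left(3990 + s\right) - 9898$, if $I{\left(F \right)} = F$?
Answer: $-4884$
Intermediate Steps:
$r = 22$ ($r = \left(-1 - 7\right) + 30 = -8 + 30 = 22$)
$s = 1024$ ($s = \left(\left(-2\right) \left(-5\right) + 22\right)^{2} = \left(10 + 22\right)^{2} = 32^{2} = 1024$)
$\left(3990 + s\right) - 9898 = \left(3990 + 1024\right) - 9898 = 5014 - 9898 = -4884$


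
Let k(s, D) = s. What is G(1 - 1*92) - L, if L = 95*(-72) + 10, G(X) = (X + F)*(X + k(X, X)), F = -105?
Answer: 42502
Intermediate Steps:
G(X) = 2*X*(-105 + X) (G(X) = (X - 105)*(X + X) = (-105 + X)*(2*X) = 2*X*(-105 + X))
L = -6830 (L = -6840 + 10 = -6830)
G(1 - 1*92) - L = 2*(1 - 1*92)*(-105 + (1 - 1*92)) - 1*(-6830) = 2*(1 - 92)*(-105 + (1 - 92)) + 6830 = 2*(-91)*(-105 - 91) + 6830 = 2*(-91)*(-196) + 6830 = 35672 + 6830 = 42502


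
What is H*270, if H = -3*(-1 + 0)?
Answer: 810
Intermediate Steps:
H = 3 (H = -3*(-1) = 3)
H*270 = 3*270 = 810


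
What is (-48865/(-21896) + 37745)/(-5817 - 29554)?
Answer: -826513385/774483416 ≈ -1.0672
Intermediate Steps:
(-48865/(-21896) + 37745)/(-5817 - 29554) = (-48865*(-1/21896) + 37745)/(-35371) = (48865/21896 + 37745)*(-1/35371) = (826513385/21896)*(-1/35371) = -826513385/774483416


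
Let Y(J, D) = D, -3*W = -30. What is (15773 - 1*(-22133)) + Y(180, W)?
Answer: 37916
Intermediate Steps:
W = 10 (W = -⅓*(-30) = 10)
(15773 - 1*(-22133)) + Y(180, W) = (15773 - 1*(-22133)) + 10 = (15773 + 22133) + 10 = 37906 + 10 = 37916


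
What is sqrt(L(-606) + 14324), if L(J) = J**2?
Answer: 2*sqrt(95390) ≈ 617.71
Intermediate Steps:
sqrt(L(-606) + 14324) = sqrt((-606)**2 + 14324) = sqrt(367236 + 14324) = sqrt(381560) = 2*sqrt(95390)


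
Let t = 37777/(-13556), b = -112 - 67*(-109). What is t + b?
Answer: 97443419/13556 ≈ 7188.2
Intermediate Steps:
b = 7191 (b = -112 + 7303 = 7191)
t = -37777/13556 (t = 37777*(-1/13556) = -37777/13556 ≈ -2.7867)
t + b = -37777/13556 + 7191 = 97443419/13556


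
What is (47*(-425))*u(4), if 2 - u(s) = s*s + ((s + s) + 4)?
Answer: 519350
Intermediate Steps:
u(s) = -2 - s² - 2*s (u(s) = 2 - (s*s + ((s + s) + 4)) = 2 - (s² + (2*s + 4)) = 2 - (s² + (4 + 2*s)) = 2 - (4 + s² + 2*s) = 2 + (-4 - s² - 2*s) = -2 - s² - 2*s)
(47*(-425))*u(4) = (47*(-425))*(-2 - 1*4² - 2*4) = -19975*(-2 - 1*16 - 8) = -19975*(-2 - 16 - 8) = -19975*(-26) = 519350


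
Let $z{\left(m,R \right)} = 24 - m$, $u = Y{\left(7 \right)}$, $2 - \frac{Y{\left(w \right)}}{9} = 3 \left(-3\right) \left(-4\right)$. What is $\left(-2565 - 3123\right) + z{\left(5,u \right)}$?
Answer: $-5669$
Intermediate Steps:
$Y{\left(w \right)} = -306$ ($Y{\left(w \right)} = 18 - 9 \cdot 3 \left(-3\right) \left(-4\right) = 18 - 9 \left(\left(-9\right) \left(-4\right)\right) = 18 - 324 = -306$)
$u = -306$
$\left(-2565 - 3123\right) + z{\left(5,u \right)} = \left(-2565 - 3123\right) + \left(24 - 5\right) = -5688 + \left(24 - 5\right) = -5688 + 19 = -5669$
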